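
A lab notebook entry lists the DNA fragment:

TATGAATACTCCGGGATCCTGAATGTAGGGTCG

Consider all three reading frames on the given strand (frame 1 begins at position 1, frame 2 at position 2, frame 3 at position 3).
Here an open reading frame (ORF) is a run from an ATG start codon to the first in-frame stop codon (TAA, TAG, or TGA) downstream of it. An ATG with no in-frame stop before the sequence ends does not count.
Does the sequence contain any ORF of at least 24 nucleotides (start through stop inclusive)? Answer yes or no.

Frame 1: TAT GAA TAC TCC GGG ATC CTG AAT GTA GGG TCG — no ATG→stop ORF.
Frame 2: ATG AAT ACT CCG GGA TCC TGA ATG TAG GGT — ATG at 2, stop TGA at 20 → 21 nt; ATG at 23, stop TAG at 26 → 6 nt.
Frame 3: TGA ATA CTC CGG GAT CCT GAA TGT AGG GTC — no ATG→stop ORF.
Largest ORF found is 21 nucleotides < 24, so no.

no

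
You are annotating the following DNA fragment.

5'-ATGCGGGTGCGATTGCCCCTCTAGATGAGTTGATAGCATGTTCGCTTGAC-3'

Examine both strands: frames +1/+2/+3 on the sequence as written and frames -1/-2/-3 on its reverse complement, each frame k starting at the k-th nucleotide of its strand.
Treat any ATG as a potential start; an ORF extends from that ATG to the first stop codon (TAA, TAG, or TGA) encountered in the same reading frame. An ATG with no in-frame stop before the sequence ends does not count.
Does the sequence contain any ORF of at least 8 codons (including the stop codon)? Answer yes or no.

yes

Reverse complement (5'→3'): GTCAAGCGAACATGCTATCAACTCATCTAGAGGGGCAATCGCACCCGCAT
Frame +1: ATG CGG GTG CGA TTG CCC CTC TAG ATG AGT TGA TAG CAT GTT CGC TTG — ATG at 1, stop TAG at 22 → 24 nt; ATG at 25, stop TGA at 31 → 9 nt.
Frame +2: TGC GGG TGC GAT TGC CCC TCT AGA TGA GTT GAT AGC ATG TTC GCT TGA — ATG at 38, stop TGA at 47 → 12 nt.
Frame +3: GCG GGT GCG ATT GCC CCT CTA GAT GAG TTG ATA GCA TGT TCG CTT GAC — no ATG→stop ORF.
Frame -1: GTC AAG CGA ACA TGC TAT CAA CTC ATC TAG AGG GGC AAT CGC ACC CGC — no ATG→stop ORF.
Frame -2: TCA AGC GAA CAT GCT ATC AAC TCA TCT AGA GGG GCA ATC GCA CCC GCA — no ATG→stop ORF.
Frame -3: CAA GCG AAC ATG CTA TCA ACT CAT CTA GAG GGG CAA TCG CAC CCG CAT — no ATG→stop ORF.
Frame +1 has an ORF of 8 codons (positions 1–24) ≥ 8, so yes.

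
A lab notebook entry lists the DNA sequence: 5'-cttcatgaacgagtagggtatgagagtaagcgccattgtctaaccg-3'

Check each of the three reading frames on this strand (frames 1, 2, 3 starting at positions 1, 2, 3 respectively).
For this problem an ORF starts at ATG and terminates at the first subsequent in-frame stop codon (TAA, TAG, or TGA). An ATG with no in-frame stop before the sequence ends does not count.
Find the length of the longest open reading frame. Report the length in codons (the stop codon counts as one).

Frame 1: CTT CAT GAA CGA GTA GGG TAT GAG AGT AAG CGC CAT TGT CTA ACC — no ATG→stop ORF.
Frame 2: TTC ATG AAC GAG TAG GGT ATG AGA GTA AGC GCC ATT GTC TAA CCG — ATG at 5, stop TAG at 14 → 12 nt; ATG at 20, stop TAA at 41 → 24 nt.
Frame 3: TCA TGA ACG AGT AGG GTA TGA GAG TAA GCG CCA TTG TCT AAC — no ATG→stop ORF.
Longest: frame 2, positions 20–43, 24 nt = 8 codons = 7 aa. → 8 codons.

8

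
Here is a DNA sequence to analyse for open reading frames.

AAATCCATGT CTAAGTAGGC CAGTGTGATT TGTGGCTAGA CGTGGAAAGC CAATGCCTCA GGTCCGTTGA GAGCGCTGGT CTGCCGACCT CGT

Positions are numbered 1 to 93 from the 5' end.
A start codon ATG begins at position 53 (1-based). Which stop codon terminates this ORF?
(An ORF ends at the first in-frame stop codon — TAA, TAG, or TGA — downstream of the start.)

TGA

Codons from position 53: ATG (53–55), CCT (56–58), CAG (59–61), GTC (62–64), CGT (65–67), TGA (68–70).
The first in-frame stop codon is TGA.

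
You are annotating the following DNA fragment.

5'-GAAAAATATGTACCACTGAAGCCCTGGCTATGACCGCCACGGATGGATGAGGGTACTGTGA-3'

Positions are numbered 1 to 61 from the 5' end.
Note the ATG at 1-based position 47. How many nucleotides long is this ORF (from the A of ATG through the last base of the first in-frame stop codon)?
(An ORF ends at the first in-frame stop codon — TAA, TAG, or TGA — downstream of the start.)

15

Codons from position 47: ATG (47–49), AGG (50–52), GTA (53–55), CTG (56–58), TGA (59–61).
TGA is the first in-frame stop; ORF spans 47–61, 15 nucleotides.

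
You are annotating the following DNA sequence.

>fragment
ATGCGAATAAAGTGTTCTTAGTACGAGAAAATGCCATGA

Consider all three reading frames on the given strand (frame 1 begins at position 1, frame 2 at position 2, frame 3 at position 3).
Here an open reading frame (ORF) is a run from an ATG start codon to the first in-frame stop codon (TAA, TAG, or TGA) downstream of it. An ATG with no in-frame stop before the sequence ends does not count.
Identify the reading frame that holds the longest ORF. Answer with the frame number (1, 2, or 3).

1

Frame 1: ATG CGA ATA AAG TGT TCT TAG TAC GAG AAA ATG CCA TGA — ATG at 1, stop TAG at 19 → 21 nt; ATG at 31, stop TGA at 37 → 9 nt.
Frame 2: TGC GAA TAA AGT GTT CTT AGT ACG AGA AAA TGC CAT — no ATG→stop ORF.
Frame 3: GCG AAT AAA GTG TTC TTA GTA CGA GAA AAT GCC ATG — no ATG→stop ORF.
Longest ORF is 21 nt in frame 1 (positions 1–21).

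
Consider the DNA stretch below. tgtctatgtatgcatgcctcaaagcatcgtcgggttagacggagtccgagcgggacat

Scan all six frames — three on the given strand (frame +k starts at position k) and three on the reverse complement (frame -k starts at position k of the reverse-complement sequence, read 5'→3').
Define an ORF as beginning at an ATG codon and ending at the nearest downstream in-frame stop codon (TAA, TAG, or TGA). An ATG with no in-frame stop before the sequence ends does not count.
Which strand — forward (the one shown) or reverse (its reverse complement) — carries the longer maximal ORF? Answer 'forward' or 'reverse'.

Reverse complement (5'→3'): ATGTCCCGCTCGGACTCCGTCTAACCCGACGATGCTTTGAGGCATGCATACATAGACA
Frame +1: TGT CTA TGT ATG CAT GCC TCA AAG CAT CGT CGG GTT AGA CGG AGT CCG AGC GGG ACA — no ATG→stop ORF.
Frame +2: GTC TAT GTA TGC ATG CCT CAA AGC ATC GTC GGG TTA GAC GGA GTC CGA GCG GGA CAT — no ATG→stop ORF.
Frame +3: TCT ATG TAT GCA TGC CTC AAA GCA TCG TCG GGT TAG ACG GAG TCC GAG CGG GAC — ATG at 6, stop TAG at 36 → 33 nt.
Frame -1: ATG TCC CGC TCG GAC TCC GTC TAA CCC GAC GAT GCT TTG AGG CAT GCA TAC ATA GAC — ATG at 1, stop TAA at 22 → 24 nt.
Frame -2: TGT CCC GCT CGG ACT CCG TCT AAC CCG ACG ATG CTT TGA GGC ATG CAT ACA TAG ACA — ATG at 32, stop TGA at 38 → 9 nt; ATG at 44, stop TAG at 53 → 12 nt.
Frame -3: GTC CCG CTC GGA CTC CGT CTA ACC CGA CGA TGC TTT GAG GCA TGC ATA CAT AGA — no ATG→stop ORF.
Forward-strand max 33 nt; reverse-strand max 24 nt. The forward strand has the longer ORF.

forward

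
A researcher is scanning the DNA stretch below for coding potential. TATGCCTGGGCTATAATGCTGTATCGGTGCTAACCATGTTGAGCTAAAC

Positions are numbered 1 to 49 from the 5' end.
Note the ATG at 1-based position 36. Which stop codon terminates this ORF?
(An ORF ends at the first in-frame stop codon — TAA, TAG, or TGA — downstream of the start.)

TAA

Codons from position 36: ATG (36–38), TTG (39–41), AGC (42–44), TAA (45–47).
The first in-frame stop codon is TAA.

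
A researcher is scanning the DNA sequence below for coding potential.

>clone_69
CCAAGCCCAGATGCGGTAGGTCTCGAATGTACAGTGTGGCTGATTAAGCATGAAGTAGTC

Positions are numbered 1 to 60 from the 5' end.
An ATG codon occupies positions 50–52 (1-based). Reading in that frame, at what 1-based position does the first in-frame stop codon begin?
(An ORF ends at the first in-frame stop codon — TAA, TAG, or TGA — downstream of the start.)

Codons from position 50: ATG (50–52), AAG (53–55), TAG (56–58).
TAG is a stop codon; it begins at position 56.

56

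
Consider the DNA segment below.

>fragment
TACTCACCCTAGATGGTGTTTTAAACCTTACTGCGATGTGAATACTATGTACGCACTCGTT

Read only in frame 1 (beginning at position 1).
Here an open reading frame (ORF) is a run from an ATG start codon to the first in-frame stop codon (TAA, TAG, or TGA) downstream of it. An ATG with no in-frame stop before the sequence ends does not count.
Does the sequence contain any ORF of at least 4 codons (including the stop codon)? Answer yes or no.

yes

Frame 1: TAC TCA CCC TAG ATG GTG TTT TAA ACC TTA CTG CGA TGT GAA TAC TAT GTA CGC ACT CGT — ATG at 13, stop TAA at 22 → 12 nt.
Frame 1 has an ORF of 4 codons (positions 13–24) ≥ 4, so yes.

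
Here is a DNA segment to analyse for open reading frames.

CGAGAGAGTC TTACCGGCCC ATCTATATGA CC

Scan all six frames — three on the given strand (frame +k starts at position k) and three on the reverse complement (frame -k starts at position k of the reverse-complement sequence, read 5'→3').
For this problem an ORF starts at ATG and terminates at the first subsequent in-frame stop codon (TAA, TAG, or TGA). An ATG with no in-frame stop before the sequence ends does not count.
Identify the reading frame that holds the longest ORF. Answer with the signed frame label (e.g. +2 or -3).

Reverse complement (5'→3'): GGTCATATAGATGGGCCGGTAAGACTCTCTCG
Frame +1: CGA GAG AGT CTT ACC GGC CCA TCT ATA TGA — no ATG→stop ORF.
Frame +2: GAG AGA GTC TTA CCG GCC CAT CTA TAT GAC — no ATG→stop ORF.
Frame +3: AGA GAG TCT TAC CGG CCC ATC TAT ATG ACC — no ATG→stop ORF.
Frame -1: GGT CAT ATA GAT GGG CCG GTA AGA CTC TCT — no ATG→stop ORF.
Frame -2: GTC ATA TAG ATG GGC CGG TAA GAC TCT CTC — ATG at 11, stop TAA at 20 → 12 nt.
Frame -3: TCA TAT AGA TGG GCC GGT AAG ACT CTC TCG — no ATG→stop ORF.
Longest ORF is 12 nt in frame -2 (positions 11–22).

-2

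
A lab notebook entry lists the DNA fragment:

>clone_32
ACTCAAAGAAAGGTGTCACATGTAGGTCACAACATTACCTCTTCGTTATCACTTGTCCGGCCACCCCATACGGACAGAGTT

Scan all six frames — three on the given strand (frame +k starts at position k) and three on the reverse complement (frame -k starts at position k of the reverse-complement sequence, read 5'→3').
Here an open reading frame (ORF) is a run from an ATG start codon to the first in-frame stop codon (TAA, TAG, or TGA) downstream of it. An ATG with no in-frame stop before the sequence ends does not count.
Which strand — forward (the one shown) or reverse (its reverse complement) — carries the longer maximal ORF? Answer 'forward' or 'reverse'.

Reverse complement (5'→3'): AACTCTGTCCGTATGGGGTGGCCGGACAAGTGATAACGAAGAGGTAATGTTGTGACCTACATGTGACACCTTTCTTTGAGT
Frame +1: ACT CAA AGA AAG GTG TCA CAT GTA GGT CAC AAC ATT ACC TCT TCG TTA TCA CTT GTC CGG CCA CCC CAT ACG GAC AGA GTT — no ATG→stop ORF.
Frame +2: CTC AAA GAA AGG TGT CAC ATG TAG GTC ACA ACA TTA CCT CTT CGT TAT CAC TTG TCC GGC CAC CCC ATA CGG ACA GAG — ATG at 20, stop TAG at 23 → 6 nt.
Frame +3: TCA AAG AAA GGT GTC ACA TGT AGG TCA CAA CAT TAC CTC TTC GTT ATC ACT TGT CCG GCC ACC CCA TAC GGA CAG AGT — no ATG→stop ORF.
Frame -1: AAC TCT GTC CGT ATG GGG TGG CCG GAC AAG TGA TAA CGA AGA GGT AAT GTT GTG ACC TAC ATG TGA CAC CTT TCT TTG AGT — ATG at 13, stop TGA at 31 → 21 nt; ATG at 61, stop TGA at 64 → 6 nt.
Frame -2: ACT CTG TCC GTA TGG GGT GGC CGG ACA AGT GAT AAC GAA GAG GTA ATG TTG TGA CCT ACA TGT GAC ACC TTT CTT TGA — ATG at 47, stop TGA at 53 → 9 nt.
Frame -3: CTC TGT CCG TAT GGG GTG GCC GGA CAA GTG ATA ACG AAG AGG TAA TGT TGT GAC CTA CAT GTG ACA CCT TTC TTT GAG — no ATG→stop ORF.
Forward-strand max 6 nt; reverse-strand max 21 nt. The reverse strand has the longer ORF.

reverse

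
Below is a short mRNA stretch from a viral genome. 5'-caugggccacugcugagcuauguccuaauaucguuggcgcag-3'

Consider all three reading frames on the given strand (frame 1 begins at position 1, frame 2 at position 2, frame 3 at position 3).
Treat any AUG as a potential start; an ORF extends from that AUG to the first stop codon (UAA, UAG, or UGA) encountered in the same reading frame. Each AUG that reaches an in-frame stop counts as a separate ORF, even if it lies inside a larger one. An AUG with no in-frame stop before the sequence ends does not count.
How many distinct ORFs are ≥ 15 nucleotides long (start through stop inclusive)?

Frame 1: CAU GGG CCA CUG CUG AGC UAU GUC CUA AUA UCG UUG GCG CAG — no AUG→stop ORF.
Frame 2: AUG GGC CAC UGC UGA GCU AUG UCC UAA UAU CGU UGG CGC — AUG at 2, stop UGA at 14 → 15 nt; AUG at 20, stop UAA at 26 → 9 nt.
Frame 3: UGG GCC ACU GCU GAG CUA UGU CCU AAU AUC GUU GGC GCA — no AUG→stop ORF.
ORFs ≥ 15 nucleotides: frame 2 2–16 (15 nucleotides). Count = 1.

1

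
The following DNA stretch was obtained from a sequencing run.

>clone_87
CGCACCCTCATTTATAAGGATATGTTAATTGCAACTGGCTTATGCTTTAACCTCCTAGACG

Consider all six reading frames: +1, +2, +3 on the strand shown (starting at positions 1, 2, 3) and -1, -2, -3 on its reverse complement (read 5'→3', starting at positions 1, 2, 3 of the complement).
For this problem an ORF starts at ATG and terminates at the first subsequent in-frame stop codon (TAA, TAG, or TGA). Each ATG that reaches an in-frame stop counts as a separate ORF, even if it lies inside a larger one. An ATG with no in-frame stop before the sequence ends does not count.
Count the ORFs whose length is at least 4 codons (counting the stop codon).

0

Reverse complement (5'→3'): CGTCTAGGAGGTTAAAGCATAAGCCAGTTGCAATTAACATATCCTTATAAATGAGGGTGCG
Frame +1: CGC ACC CTC ATT TAT AAG GAT ATG TTA ATT GCA ACT GGC TTA TGC TTT AAC CTC CTA GAC — no ATG→stop ORF.
Frame +2: GCA CCC TCA TTT ATA AGG ATA TGT TAA TTG CAA CTG GCT TAT GCT TTA ACC TCC TAG ACG — no ATG→stop ORF.
Frame +3: CAC CCT CAT TTA TAA GGA TAT GTT AAT TGC AAC TGG CTT ATG CTT TAA CCT CCT AGA — ATG at 42, stop TAA at 48 → 9 nt.
Frame -1: CGT CTA GGA GGT TAA AGC ATA AGC CAG TTG CAA TTA ACA TAT CCT TAT AAA TGA GGG TGC — no ATG→stop ORF.
Frame -2: GTC TAG GAG GTT AAA GCA TAA GCC AGT TGC AAT TAA CAT ATC CTT ATA AAT GAG GGT GCG — no ATG→stop ORF.
Frame -3: TCT AGG AGG TTA AAG CAT AAG CCA GTT GCA ATT AAC ATA TCC TTA TAA ATG AGG GTG — no ATG→stop ORF.
No ORF reaches 4 codons. Count = 0.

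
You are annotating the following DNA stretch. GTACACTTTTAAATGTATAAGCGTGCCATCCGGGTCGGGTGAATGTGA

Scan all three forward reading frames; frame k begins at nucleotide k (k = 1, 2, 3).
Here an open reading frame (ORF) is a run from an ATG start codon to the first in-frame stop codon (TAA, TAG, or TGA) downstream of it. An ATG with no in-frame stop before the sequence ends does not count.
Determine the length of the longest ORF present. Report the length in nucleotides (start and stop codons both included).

Frame 1: GTA CAC TTT TAA ATG TAT AAG CGT GCC ATC CGG GTC GGG TGA ATG TGA — ATG at 13, stop TGA at 40 → 30 nt; ATG at 43, stop TGA at 46 → 6 nt.
Frame 2: TAC ACT TTT AAA TGT ATA AGC GTG CCA TCC GGG TCG GGT GAA TGT — no ATG→stop ORF.
Frame 3: ACA CTT TTA AAT GTA TAA GCG TGC CAT CCG GGT CGG GTG AAT GTG — no ATG→stop ORF.
Longest: frame 1, positions 13–42, 30 nt = 10 codons = 9 aa. → 30 nucleotides.

30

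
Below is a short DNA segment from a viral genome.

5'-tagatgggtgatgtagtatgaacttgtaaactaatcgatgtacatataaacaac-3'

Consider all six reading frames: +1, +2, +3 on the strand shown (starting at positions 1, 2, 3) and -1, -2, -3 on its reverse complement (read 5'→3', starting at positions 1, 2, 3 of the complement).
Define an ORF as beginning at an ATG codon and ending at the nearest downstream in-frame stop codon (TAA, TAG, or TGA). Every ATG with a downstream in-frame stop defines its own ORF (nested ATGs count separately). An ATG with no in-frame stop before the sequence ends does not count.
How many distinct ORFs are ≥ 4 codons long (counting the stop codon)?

Reverse complement (5'→3'): GTTGTTTATATGTACATCGATTAGTTTACAAGTTCATACTACATCACCCATCTA
Frame +1: TAG ATG GGT GAT GTA GTA TGA ACT TGT AAA CTA ATC GAT GTA CAT ATA AAC AAC — ATG at 4, stop TGA at 19 → 18 nt.
Frame +2: AGA TGG GTG ATG TAG TAT GAA CTT GTA AAC TAA TCG ATG TAC ATA TAA ACA — ATG at 11, stop TAG at 14 → 6 nt; ATG at 38, stop TAA at 47 → 12 nt.
Frame +3: GAT GGG TGA TGT AGT ATG AAC TTG TAA ACT AAT CGA TGT ACA TAT AAA CAA — ATG at 18, stop TAA at 27 → 12 nt.
Frame -1: GTT GTT TAT ATG TAC ATC GAT TAG TTT ACA AGT TCA TAC TAC ATC ACC CAT CTA — ATG at 10, stop TAG at 22 → 15 nt.
Frame -2: TTG TTT ATA TGT ACA TCG ATT AGT TTA CAA GTT CAT ACT ACA TCA CCC ATC — no ATG→stop ORF.
Frame -3: TGT TTA TAT GTA CAT CGA TTA GTT TAC AAG TTC ATA CTA CAT CAC CCA TCT — no ATG→stop ORF.
ORFs ≥ 4 codons: frame +1 4–21 (6 codons), frame +2 38–49 (4 codons), frame +3 18–29 (4 codons), frame -1 10–24 (5 codons). Count = 4.

4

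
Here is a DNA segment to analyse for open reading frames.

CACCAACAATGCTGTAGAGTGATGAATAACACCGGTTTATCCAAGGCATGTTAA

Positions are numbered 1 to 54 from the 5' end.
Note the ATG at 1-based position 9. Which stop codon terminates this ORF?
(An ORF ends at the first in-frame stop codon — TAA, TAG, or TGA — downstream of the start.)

Codons from position 9: ATG (9–11), CTG (12–14), TAG (15–17).
The first in-frame stop codon is TAG.

TAG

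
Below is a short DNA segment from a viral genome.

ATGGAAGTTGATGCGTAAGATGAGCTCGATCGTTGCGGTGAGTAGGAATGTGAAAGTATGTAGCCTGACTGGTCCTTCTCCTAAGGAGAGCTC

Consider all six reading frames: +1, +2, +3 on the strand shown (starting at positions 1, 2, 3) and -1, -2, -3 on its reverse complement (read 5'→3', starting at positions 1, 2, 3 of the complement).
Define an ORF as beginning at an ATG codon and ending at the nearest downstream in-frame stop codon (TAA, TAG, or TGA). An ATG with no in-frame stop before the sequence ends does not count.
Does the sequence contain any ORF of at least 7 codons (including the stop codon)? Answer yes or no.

Reverse complement (5'→3'): GAGCTCTCCTTAGGAGAAGGACCAGTCAGGCTACATACTTTCACATTCCTACTCACCGCAACGATCGAGCTCATCTTACGCATCAACTTCCAT
Frame +1: ATG GAA GTT GAT GCG TAA GAT GAG CTC GAT CGT TGC GGT GAG TAG GAA TGT GAA AGT ATG TAG CCT GAC TGG TCC TTC TCC TAA GGA GAG CTC — ATG at 1, stop TAA at 16 → 18 nt; ATG at 58, stop TAG at 61 → 6 nt.
Frame +2: TGG AAG TTG ATG CGT AAG ATG AGC TCG ATC GTT GCG GTG AGT AGG AAT GTG AAA GTA TGT AGC CTG ACT GGT CCT TCT CCT AAG GAG AGC — no ATG→stop ORF.
Frame +3: GGA AGT TGA TGC GTA AGA TGA GCT CGA TCG TTG CGG TGA GTA GGA ATG TGA AAG TAT GTA GCC TGA CTG GTC CTT CTC CTA AGG AGA GCT — ATG at 48, stop TGA at 51 → 6 nt.
Frame -1: GAG CTC TCC TTA GGA GAA GGA CCA GTC AGG CTA CAT ACT TTC ACA TTC CTA CTC ACC GCA ACG ATC GAG CTC ATC TTA CGC ATC AAC TTC CAT — no ATG→stop ORF.
Frame -2: AGC TCT CCT TAG GAG AAG GAC CAG TCA GGC TAC ATA CTT TCA CAT TCC TAC TCA CCG CAA CGA TCG AGC TCA TCT TAC GCA TCA ACT TCC — no ATG→stop ORF.
Frame -3: GCT CTC CTT AGG AGA AGG ACC AGT CAG GCT ACA TAC TTT CAC ATT CCT ACT CAC CGC AAC GAT CGA GCT CAT CTT ACG CAT CAA CTT CCA — no ATG→stop ORF.
Largest ORF found is 6 codons < 7, so no.

no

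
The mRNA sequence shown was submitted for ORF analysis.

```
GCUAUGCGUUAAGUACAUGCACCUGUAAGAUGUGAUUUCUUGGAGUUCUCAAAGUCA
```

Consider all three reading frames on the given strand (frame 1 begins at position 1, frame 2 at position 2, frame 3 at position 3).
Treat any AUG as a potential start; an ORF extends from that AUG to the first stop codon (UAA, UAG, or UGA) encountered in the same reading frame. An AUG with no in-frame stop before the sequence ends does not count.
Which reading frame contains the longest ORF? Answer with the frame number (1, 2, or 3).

2

Frame 1: GCU AUG CGU UAA GUA CAU GCA CCU GUA AGA UGU GAU UUC UUG GAG UUC UCA AAG UCA — AUG at 4, stop UAA at 10 → 9 nt.
Frame 2: CUA UGC GUU AAG UAC AUG CAC CUG UAA GAU GUG AUU UCU UGG AGU UCU CAA AGU — AUG at 17, stop UAA at 26 → 12 nt.
Frame 3: UAU GCG UUA AGU ACA UGC ACC UGU AAG AUG UGA UUU CUU GGA GUU CUC AAA GUC — AUG at 30, stop UGA at 33 → 6 nt.
Longest ORF is 12 nt in frame 2 (positions 17–28).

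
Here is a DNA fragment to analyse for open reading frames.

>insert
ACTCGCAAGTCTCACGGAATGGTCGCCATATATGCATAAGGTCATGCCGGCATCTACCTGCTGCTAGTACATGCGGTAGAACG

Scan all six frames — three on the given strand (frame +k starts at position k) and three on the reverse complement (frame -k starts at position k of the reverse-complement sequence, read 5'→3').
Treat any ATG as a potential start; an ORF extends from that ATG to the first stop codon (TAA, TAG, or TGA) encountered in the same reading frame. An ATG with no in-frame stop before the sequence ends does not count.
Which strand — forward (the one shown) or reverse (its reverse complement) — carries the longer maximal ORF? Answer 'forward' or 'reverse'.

Reverse complement (5'→3'): CGTTCTACCGCATGTACTAGCAGCAGGTAGATGCCGGCATGACCTTATGCATATATGGCGACCATTCCGTGAGACTTGCGAGT
Frame +1: ACT CGC AAG TCT CAC GGA ATG GTC GCC ATA TAT GCA TAA GGT CAT GCC GGC ATC TAC CTG CTG CTA GTA CAT GCG GTA GAA — ATG at 19, stop TAA at 37 → 21 nt.
Frame +2: CTC GCA AGT CTC ACG GAA TGG TCG CCA TAT ATG CAT AAG GTC ATG CCG GCA TCT ACC TGC TGC TAG TAC ATG CGG TAG AAC — ATG at 32, stop TAG at 65 → 36 nt; ATG at 44, stop TAG at 65 → 24 nt; ATG at 71, stop TAG at 77 → 9 nt.
Frame +3: TCG CAA GTC TCA CGG AAT GGT CGC CAT ATA TGC ATA AGG TCA TGC CGG CAT CTA CCT GCT GCT AGT ACA TGC GGT AGA ACG — no ATG→stop ORF.
Frame -1: CGT TCT ACC GCA TGT ACT AGC AGC AGG TAG ATG CCG GCA TGA CCT TAT GCA TAT ATG GCG ACC ATT CCG TGA GAC TTG CGA — ATG at 31, stop TGA at 40 → 12 nt; ATG at 55, stop TGA at 70 → 18 nt.
Frame -2: GTT CTA CCG CAT GTA CTA GCA GCA GGT AGA TGC CGG CAT GAC CTT ATG CAT ATA TGG CGA CCA TTC CGT GAG ACT TGC GAG — no ATG→stop ORF.
Frame -3: TTC TAC CGC ATG TAC TAG CAG CAG GTA GAT GCC GGC ATG ACC TTA TGC ATA TAT GGC GAC CAT TCC GTG AGA CTT GCG AGT — ATG at 12, stop TAG at 18 → 9 nt.
Forward-strand max 36 nt; reverse-strand max 18 nt. The forward strand has the longer ORF.

forward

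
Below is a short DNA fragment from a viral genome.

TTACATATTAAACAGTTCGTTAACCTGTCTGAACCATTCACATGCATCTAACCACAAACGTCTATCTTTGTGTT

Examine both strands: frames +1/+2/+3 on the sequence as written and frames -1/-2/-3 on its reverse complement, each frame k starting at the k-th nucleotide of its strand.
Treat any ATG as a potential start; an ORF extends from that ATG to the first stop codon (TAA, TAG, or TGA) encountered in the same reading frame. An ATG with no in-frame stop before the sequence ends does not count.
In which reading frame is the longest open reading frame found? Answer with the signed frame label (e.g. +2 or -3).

Reverse complement (5'→3'): AACACAAAGATAGACGTTTGTGGTTAGATGCATGTGAATGGTTCAGACAGGTTAACGAACTGTTTAATATGTAA
Frame +1: TTA CAT ATT AAA CAG TTC GTT AAC CTG TCT GAA CCA TTC ACA TGC ATC TAA CCA CAA ACG TCT ATC TTT GTG — no ATG→stop ORF.
Frame +2: TAC ATA TTA AAC AGT TCG TTA ACC TGT CTG AAC CAT TCA CAT GCA TCT AAC CAC AAA CGT CTA TCT TTG TGT — no ATG→stop ORF.
Frame +3: ACA TAT TAA ACA GTT CGT TAA CCT GTC TGA ACC ATT CAC ATG CAT CTA ACC ACA AAC GTC TAT CTT TGT GTT — no ATG→stop ORF.
Frame -1: AAC ACA AAG ATA GAC GTT TGT GGT TAG ATG CAT GTG AAT GGT TCA GAC AGG TTA ACG AAC TGT TTA ATA TGT — no ATG→stop ORF.
Frame -2: ACA CAA AGA TAG ACG TTT GTG GTT AGA TGC ATG TGA ATG GTT CAG ACA GGT TAA CGA ACT GTT TAA TAT GTA — ATG at 32, stop TGA at 35 → 6 nt; ATG at 38, stop TAA at 53 → 18 nt.
Frame -3: CAC AAA GAT AGA CGT TTG TGG TTA GAT GCA TGT GAA TGG TTC AGA CAG GTT AAC GAA CTG TTT AAT ATG TAA — ATG at 69, stop TAA at 72 → 6 nt.
Longest ORF is 18 nt in frame -2 (positions 38–55).

-2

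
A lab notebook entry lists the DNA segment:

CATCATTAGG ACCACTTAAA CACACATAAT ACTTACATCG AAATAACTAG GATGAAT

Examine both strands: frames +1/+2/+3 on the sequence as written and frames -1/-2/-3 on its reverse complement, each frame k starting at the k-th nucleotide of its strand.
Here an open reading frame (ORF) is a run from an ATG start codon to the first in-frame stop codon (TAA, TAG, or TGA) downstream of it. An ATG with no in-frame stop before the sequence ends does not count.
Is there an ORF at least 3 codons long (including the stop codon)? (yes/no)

yes

Reverse complement (5'→3'): ATTCATCCTAGTTATTTCGATGTAAGTATTATGTGTGTTTAAGTGGTCCTAATGATG
Frame +1: CAT CAT TAG GAC CAC TTA AAC ACA CAT AAT ACT TAC ATC GAA ATA ACT AGG ATG AAT — no ATG→stop ORF.
Frame +2: ATC ATT AGG ACC ACT TAA ACA CAC ATA ATA CTT ACA TCG AAA TAA CTA GGA TGA — no ATG→stop ORF.
Frame +3: TCA TTA GGA CCA CTT AAA CAC ACA TAA TAC TTA CAT CGA AAT AAC TAG GAT GAA — no ATG→stop ORF.
Frame -1: ATT CAT CCT AGT TAT TTC GAT GTA AGT ATT ATG TGT GTT TAA GTG GTC CTA ATG ATG — ATG at 31, stop TAA at 40 → 12 nt.
Frame -2: TTC ATC CTA GTT ATT TCG ATG TAA GTA TTA TGT GTG TTT AAG TGG TCC TAA TGA — ATG at 20, stop TAA at 23 → 6 nt.
Frame -3: TCA TCC TAG TTA TTT CGA TGT AAG TAT TAT GTG TGT TTA AGT GGT CCT AAT GAT — no ATG→stop ORF.
Frame -1 has an ORF of 4 codons (positions 31–42) ≥ 3, so yes.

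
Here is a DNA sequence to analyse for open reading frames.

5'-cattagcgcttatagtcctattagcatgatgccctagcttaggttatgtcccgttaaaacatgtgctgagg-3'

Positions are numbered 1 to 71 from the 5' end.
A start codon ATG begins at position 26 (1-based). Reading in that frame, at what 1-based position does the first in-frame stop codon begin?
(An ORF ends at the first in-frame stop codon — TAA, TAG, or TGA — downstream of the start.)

35

Codons from position 26: ATG (26–28), ATG (29–31), CCC (32–34), TAG (35–37).
TAG is a stop codon; it begins at position 35.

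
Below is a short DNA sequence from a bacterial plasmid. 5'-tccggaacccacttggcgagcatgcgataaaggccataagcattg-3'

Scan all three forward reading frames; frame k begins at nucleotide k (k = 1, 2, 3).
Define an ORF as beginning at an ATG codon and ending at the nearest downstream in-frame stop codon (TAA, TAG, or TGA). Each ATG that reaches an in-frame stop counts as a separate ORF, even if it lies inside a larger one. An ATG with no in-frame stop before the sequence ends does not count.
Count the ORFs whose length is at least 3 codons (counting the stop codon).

Frame 1: TCC GGA ACC CAC TTG GCG AGC ATG CGA TAA AGG CCA TAA GCA TTG — ATG at 22, stop TAA at 28 → 9 nt.
Frame 2: CCG GAA CCC ACT TGG CGA GCA TGC GAT AAA GGC CAT AAG CAT — no ATG→stop ORF.
Frame 3: CGG AAC CCA CTT GGC GAG CAT GCG ATA AAG GCC ATA AGC ATT — no ATG→stop ORF.
ORFs ≥ 3 codons: frame 1 22–30 (3 codons). Count = 1.

1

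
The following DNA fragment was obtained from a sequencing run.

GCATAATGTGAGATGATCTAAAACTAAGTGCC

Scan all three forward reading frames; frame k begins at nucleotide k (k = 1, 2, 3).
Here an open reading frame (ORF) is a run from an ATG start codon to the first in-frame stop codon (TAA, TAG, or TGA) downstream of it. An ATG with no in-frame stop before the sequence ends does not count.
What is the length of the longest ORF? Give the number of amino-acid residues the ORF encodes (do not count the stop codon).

2

Frame 1: GCA TAA TGT GAG ATG ATC TAA AAC TAA GTG — ATG at 13, stop TAA at 19 → 9 nt.
Frame 2: CAT AAT GTG AGA TGA TCT AAA ACT AAG TGC — no ATG→stop ORF.
Frame 3: ATA ATG TGA GAT GAT CTA AAA CTA AGT GCC — ATG at 6, stop TGA at 9 → 6 nt.
Longest: frame 1, positions 13–21, 9 nt = 3 codons = 2 aa. → 2 amino acids.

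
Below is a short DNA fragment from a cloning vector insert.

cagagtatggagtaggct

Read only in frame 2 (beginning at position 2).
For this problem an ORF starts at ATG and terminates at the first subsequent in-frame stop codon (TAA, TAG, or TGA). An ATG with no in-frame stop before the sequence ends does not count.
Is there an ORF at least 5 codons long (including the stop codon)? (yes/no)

no

Frame 2: AGA GTA TGG AGT AGG — no ATG→stop ORF.
Largest ORF found is 0 codons < 5, so no.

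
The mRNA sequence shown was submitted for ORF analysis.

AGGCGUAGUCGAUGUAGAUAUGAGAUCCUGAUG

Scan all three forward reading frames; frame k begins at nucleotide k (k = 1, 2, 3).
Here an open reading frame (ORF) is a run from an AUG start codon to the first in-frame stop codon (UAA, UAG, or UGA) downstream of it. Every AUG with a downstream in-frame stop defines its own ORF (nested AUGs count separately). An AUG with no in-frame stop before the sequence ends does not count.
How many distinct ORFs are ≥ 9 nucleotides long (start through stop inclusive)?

1

Frame 1: AGG CGU AGU CGA UGU AGA UAU GAG AUC CUG AUG — no AUG→stop ORF.
Frame 2: GGC GUA GUC GAU GUA GAU AUG AGA UCC UGA — AUG at 20, stop UGA at 29 → 12 nt.
Frame 3: GCG UAG UCG AUG UAG AUA UGA GAU CCU GAU — AUG at 12, stop UAG at 15 → 6 nt.
ORFs ≥ 9 nucleotides: frame 2 20–31 (12 nucleotides). Count = 1.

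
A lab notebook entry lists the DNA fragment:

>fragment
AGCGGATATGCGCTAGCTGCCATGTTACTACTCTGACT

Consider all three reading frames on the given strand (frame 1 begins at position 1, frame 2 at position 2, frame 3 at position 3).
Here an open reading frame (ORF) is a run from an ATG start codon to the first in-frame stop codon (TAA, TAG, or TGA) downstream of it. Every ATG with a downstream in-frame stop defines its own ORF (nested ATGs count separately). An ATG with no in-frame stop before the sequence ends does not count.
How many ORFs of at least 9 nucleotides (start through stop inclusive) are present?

2

Frame 1: AGC GGA TAT GCG CTA GCT GCC ATG TTA CTA CTC TGA — ATG at 22, stop TGA at 34 → 15 nt.
Frame 2: GCG GAT ATG CGC TAG CTG CCA TGT TAC TAC TCT GAC — ATG at 8, stop TAG at 14 → 9 nt.
Frame 3: CGG ATA TGC GCT AGC TGC CAT GTT ACT ACT CTG ACT — no ATG→stop ORF.
ORFs ≥ 9 nucleotides: frame 1 22–36 (15 nucleotides), frame 2 8–16 (9 nucleotides). Count = 2.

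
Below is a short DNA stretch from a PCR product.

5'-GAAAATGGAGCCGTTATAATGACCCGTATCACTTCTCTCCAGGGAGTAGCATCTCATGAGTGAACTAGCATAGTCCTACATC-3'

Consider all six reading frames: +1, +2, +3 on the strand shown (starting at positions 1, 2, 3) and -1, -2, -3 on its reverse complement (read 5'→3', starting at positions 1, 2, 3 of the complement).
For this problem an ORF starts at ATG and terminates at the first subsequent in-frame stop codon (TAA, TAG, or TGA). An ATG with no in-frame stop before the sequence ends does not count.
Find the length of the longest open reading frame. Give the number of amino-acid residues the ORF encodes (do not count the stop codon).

Reverse complement (5'→3'): GATGTAGGACTATGCTAGTTCACTCATGAGATGCTACTCCCTGGAGAGAAGTGATACGGGTCATTATAACGGCTCCATTTTC
Frame +1: GAA AAT GGA GCC GTT ATA ATG ACC CGT ATC ACT TCT CTC CAG GGA GTA GCA TCT CAT GAG TGA ACT AGC ATA GTC CTA CAT — ATG at 19, stop TGA at 61 → 45 nt.
Frame +2: AAA ATG GAG CCG TTA TAA TGA CCC GTA TCA CTT CTC TCC AGG GAG TAG CAT CTC ATG AGT GAA CTA GCA TAG TCC TAC ATC — ATG at 5, stop TAA at 17 → 15 nt; ATG at 56, stop TAG at 71 → 18 nt.
Frame +3: AAA TGG AGC CGT TAT AAT GAC CCG TAT CAC TTC TCT CCA GGG AGT AGC ATC TCA TGA GTG AAC TAG CAT AGT CCT ACA — no ATG→stop ORF.
Frame -1: GAT GTA GGA CTA TGC TAG TTC ACT CAT GAG ATG CTA CTC CCT GGA GAG AAG TGA TAC GGG TCA TTA TAA CGG CTC CAT TTT — ATG at 31, stop TGA at 52 → 24 nt.
Frame -2: ATG TAG GAC TAT GCT AGT TCA CTC ATG AGA TGC TAC TCC CTG GAG AGA AGT GAT ACG GGT CAT TAT AAC GGC TCC ATT TTC — ATG at 2, stop TAG at 5 → 6 nt.
Frame -3: TGT AGG ACT ATG CTA GTT CAC TCA TGA GAT GCT ACT CCC TGG AGA GAA GTG ATA CGG GTC ATT ATA ACG GCT CCA TTT — ATG at 12, stop TGA at 27 → 18 nt.
Longest: frame +1, positions 19–63, 45 nt = 15 codons = 14 aa. → 14 amino acids.

14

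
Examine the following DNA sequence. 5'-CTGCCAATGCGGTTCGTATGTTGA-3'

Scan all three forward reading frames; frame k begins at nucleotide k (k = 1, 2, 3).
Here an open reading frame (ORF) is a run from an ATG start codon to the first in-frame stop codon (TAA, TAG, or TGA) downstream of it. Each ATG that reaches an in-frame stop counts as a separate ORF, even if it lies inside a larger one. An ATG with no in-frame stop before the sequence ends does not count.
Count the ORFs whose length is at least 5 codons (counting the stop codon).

1

Frame 1: CTG CCA ATG CGG TTC GTA TGT TGA — ATG at 7, stop TGA at 22 → 18 nt.
Frame 2: TGC CAA TGC GGT TCG TAT GTT — no ATG→stop ORF.
Frame 3: GCC AAT GCG GTT CGT ATG TTG — no ATG→stop ORF.
ORFs ≥ 5 codons: frame 1 7–24 (6 codons). Count = 1.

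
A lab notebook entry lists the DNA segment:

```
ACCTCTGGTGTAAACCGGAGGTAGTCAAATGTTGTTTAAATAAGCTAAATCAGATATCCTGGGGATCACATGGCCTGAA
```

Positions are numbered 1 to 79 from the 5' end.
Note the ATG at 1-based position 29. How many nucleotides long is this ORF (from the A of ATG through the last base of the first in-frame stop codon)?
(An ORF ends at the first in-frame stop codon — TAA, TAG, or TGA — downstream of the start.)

15

Codons from position 29: ATG (29–31), TTG (32–34), TTT (35–37), AAA (38–40), TAA (41–43).
TAA is the first in-frame stop; ORF spans 29–43, 15 nucleotides.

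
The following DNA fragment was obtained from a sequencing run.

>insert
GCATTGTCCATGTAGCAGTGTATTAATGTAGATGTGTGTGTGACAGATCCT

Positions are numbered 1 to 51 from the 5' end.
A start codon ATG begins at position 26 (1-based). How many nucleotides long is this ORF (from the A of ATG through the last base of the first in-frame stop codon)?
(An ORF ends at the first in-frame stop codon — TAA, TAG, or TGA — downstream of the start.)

6

Codons from position 26: ATG (26–28), TAG (29–31).
TAG is the first in-frame stop; ORF spans 26–31, 6 nucleotides.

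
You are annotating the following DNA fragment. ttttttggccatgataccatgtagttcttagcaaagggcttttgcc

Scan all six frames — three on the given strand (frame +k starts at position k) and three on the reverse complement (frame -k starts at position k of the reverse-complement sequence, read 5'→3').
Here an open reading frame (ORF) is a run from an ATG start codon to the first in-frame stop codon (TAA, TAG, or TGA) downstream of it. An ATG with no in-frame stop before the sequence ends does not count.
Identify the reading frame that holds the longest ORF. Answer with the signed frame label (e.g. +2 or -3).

+2

Reverse complement (5'→3'): GGCAAAAGCCCTTTGCTAAGAACTACATGGTATCATGGCCAAAAAA
Frame +1: TTT TTT GGC CAT GAT ACC ATG TAG TTC TTA GCA AAG GGC TTT TGC — ATG at 19, stop TAG at 22 → 6 nt.
Frame +2: TTT TTG GCC ATG ATA CCA TGT AGT TCT TAG CAA AGG GCT TTT GCC — ATG at 11, stop TAG at 29 → 21 nt.
Frame +3: TTT TGG CCA TGA TAC CAT GTA GTT CTT AGC AAA GGG CTT TTG — no ATG→stop ORF.
Frame -1: GGC AAA AGC CCT TTG CTA AGA ACT ACA TGG TAT CAT GGC CAA AAA — no ATG→stop ORF.
Frame -2: GCA AAA GCC CTT TGC TAA GAA CTA CAT GGT ATC ATG GCC AAA AAA — no ATG→stop ORF.
Frame -3: CAA AAG CCC TTT GCT AAG AAC TAC ATG GTA TCA TGG CCA AAA — no ATG→stop ORF.
Longest ORF is 21 nt in frame +2 (positions 11–31).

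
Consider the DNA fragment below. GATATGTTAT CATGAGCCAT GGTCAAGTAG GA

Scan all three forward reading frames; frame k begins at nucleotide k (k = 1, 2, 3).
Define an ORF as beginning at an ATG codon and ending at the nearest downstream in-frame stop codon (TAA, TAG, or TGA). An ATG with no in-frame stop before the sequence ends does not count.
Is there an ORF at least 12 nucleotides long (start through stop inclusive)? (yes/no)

Frame 1: GAT ATG TTA TCA TGA GCC ATG GTC AAG TAG — ATG at 4, stop TGA at 13 → 12 nt; ATG at 19, stop TAG at 28 → 12 nt.
Frame 2: ATA TGT TAT CAT GAG CCA TGG TCA AGT AGG — no ATG→stop ORF.
Frame 3: TAT GTT ATC ATG AGC CAT GGT CAA GTA GGA — no ATG→stop ORF.
Frame 1 has an ORF of 12 nucleotides (positions 4–15) ≥ 12, so yes.

yes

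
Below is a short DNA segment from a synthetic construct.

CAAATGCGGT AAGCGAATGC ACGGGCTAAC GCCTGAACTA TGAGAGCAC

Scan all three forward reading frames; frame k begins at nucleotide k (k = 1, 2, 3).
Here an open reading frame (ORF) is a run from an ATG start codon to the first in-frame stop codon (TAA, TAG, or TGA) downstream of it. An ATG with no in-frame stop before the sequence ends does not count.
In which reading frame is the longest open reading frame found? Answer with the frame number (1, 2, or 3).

2

Frame 1: CAA ATG CGG TAA GCG AAT GCA CGG GCT AAC GCC TGA ACT ATG AGA GCA — ATG at 4, stop TAA at 10 → 9 nt.
Frame 2: AAA TGC GGT AAG CGA ATG CAC GGG CTA ACG CCT GAA CTA TGA GAG CAC — ATG at 17, stop TGA at 41 → 27 nt.
Frame 3: AAT GCG GTA AGC GAA TGC ACG GGC TAA CGC CTG AAC TAT GAG AGC — no ATG→stop ORF.
Longest ORF is 27 nt in frame 2 (positions 17–43).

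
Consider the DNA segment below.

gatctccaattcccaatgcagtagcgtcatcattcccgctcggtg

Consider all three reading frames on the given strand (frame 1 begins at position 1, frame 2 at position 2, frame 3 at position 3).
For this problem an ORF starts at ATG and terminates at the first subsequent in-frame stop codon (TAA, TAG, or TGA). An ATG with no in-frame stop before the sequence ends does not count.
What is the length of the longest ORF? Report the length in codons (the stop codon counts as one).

3

Frame 1: GAT CTC CAA TTC CCA ATG CAG TAG CGT CAT CAT TCC CGC TCG GTG — ATG at 16, stop TAG at 22 → 9 nt.
Frame 2: ATC TCC AAT TCC CAA TGC AGT AGC GTC ATC ATT CCC GCT CGG — no ATG→stop ORF.
Frame 3: TCT CCA ATT CCC AAT GCA GTA GCG TCA TCA TTC CCG CTC GGT — no ATG→stop ORF.
Longest: frame 1, positions 16–24, 9 nt = 3 codons = 2 aa. → 3 codons.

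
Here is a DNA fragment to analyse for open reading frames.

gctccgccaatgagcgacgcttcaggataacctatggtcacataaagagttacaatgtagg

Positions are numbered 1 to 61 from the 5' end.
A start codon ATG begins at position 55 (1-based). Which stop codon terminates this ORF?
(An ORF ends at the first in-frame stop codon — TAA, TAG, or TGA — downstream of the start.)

TAG

Codons from position 55: ATG (55–57), TAG (58–60).
The first in-frame stop codon is TAG.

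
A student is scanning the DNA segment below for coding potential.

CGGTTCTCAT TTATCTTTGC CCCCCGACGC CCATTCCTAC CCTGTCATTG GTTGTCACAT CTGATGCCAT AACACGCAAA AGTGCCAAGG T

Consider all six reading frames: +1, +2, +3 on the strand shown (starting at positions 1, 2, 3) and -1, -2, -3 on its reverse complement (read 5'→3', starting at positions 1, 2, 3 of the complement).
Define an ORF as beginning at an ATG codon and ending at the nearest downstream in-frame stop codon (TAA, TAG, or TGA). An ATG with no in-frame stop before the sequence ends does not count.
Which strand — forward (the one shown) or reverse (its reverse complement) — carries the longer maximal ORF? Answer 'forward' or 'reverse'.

Reverse complement (5'→3'): ACCTTGGCACTTTTGCGTGTTATGGCATCAGATGTGACAACCAATGACAGGGTAGGAATGGGCGTCGGGGGGCAAAGATAAATGAGAACCG
Frame +1: CGG TTC TCA TTT ATC TTT GCC CCC CGA CGC CCA TTC CTA CCC TGT CAT TGG TTG TCA CAT CTG ATG CCA TAA CAC GCA AAA GTG CCA AGG — ATG at 64, stop TAA at 70 → 9 nt.
Frame +2: GGT TCT CAT TTA TCT TTG CCC CCC GAC GCC CAT TCC TAC CCT GTC ATT GGT TGT CAC ATC TGA TGC CAT AAC ACG CAA AAG TGC CAA GGT — no ATG→stop ORF.
Frame +3: GTT CTC ATT TAT CTT TGC CCC CCG ACG CCC ATT CCT ACC CTG TCA TTG GTT GTC ACA TCT GAT GCC ATA ACA CGC AAA AGT GCC AAG — no ATG→stop ORF.
Frame -1: ACC TTG GCA CTT TTG CGT GTT ATG GCA TCA GAT GTG ACA ACC AAT GAC AGG GTA GGA ATG GGC GTC GGG GGG CAA AGA TAA ATG AGA ACC — ATG at 22, stop TAA at 79 → 60 nt; ATG at 58, stop TAA at 79 → 24 nt.
Frame -2: CCT TGG CAC TTT TGC GTG TTA TGG CAT CAG ATG TGA CAA CCA ATG ACA GGG TAG GAA TGG GCG TCG GGG GGC AAA GAT AAA TGA GAA CCG — ATG at 32, stop TGA at 35 → 6 nt; ATG at 44, stop TAG at 53 → 12 nt.
Frame -3: CTT GGC ACT TTT GCG TGT TAT GGC ATC AGA TGT GAC AAC CAA TGA CAG GGT AGG AAT GGG CGT CGG GGG GCA AAG ATA AAT GAG AAC — no ATG→stop ORF.
Forward-strand max 9 nt; reverse-strand max 60 nt. The reverse strand has the longer ORF.

reverse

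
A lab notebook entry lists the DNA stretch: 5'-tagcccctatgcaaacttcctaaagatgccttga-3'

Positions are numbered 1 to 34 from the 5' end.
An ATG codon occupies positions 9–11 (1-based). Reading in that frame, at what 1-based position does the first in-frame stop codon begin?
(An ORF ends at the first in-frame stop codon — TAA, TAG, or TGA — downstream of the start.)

21

Codons from position 9: ATG (9–11), CAA (12–14), ACT (15–17), TCC (18–20), TAA (21–23).
TAA is a stop codon; it begins at position 21.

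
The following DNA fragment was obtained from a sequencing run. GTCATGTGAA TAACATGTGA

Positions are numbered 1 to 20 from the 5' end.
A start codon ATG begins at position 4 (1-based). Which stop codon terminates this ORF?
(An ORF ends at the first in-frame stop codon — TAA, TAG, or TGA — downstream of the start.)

TGA

Codons from position 4: ATG (4–6), TGA (7–9).
The first in-frame stop codon is TGA.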